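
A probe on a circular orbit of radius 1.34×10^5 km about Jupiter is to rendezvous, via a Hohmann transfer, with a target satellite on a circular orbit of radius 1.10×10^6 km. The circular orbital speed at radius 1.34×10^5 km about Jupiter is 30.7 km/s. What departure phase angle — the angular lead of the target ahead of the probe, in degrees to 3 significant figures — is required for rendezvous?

From the circular-orbit relation v² = μ/r at r = 1.34×10^5 km: μ = v²r = (30.7)² × 1.34×10^5 = 1.26294×10^8 km³/s².
The Hohmann ellipse has a_t = (r₁ + r₂)/2 = 6.170×10^5 km.
Transfer time t = π√(a_t³/μ) = 1.35484×10^5 s.
The target's mean motion on its circular orbit is ω₂ = √(μ/r₂³) = 9.74096×10^-6 rad/s.
Angle swept by the target during transfer: ω₂·t = 1.31974 rad = 75.62°.
Arrival is 180° from departure on the ellipse, so φ = 180° − 75.62° = 104°.

φ = 104°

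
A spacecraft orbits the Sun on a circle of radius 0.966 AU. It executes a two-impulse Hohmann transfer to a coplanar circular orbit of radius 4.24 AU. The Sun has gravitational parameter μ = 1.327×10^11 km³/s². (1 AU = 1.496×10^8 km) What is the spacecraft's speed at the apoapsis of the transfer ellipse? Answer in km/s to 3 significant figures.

v = 8.81 km/s

In km: r₁ = 0.966 × 1.496×10^8 = 1.445136×10^8 km; r₂ = 4.24 × 1.496×10^8 = 6.34304×10^8 km.
Semi-major axis of the transfer orbit: a_t = (1.445136×10^8 + 6.34304×10^8)/2 = 3.894088×10^8 km.
At apoapsis, r = 6.34304×10^8 km.
From the vis-viva equation, v = √[μ(2/r − 1/a_t)] = 8.811 km/s.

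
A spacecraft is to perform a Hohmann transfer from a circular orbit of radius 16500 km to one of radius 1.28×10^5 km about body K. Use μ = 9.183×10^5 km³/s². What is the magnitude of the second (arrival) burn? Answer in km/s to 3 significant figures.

Δv₂ = 1.40 km/s

Transfer-ellipse semi-major axis a_t = (r₁ + r₂)/2 = (16500 + 1.280×10^5)/2 = 72250 km.
On the circular orbit at r = 1.280×10^5 km, v_c = √(μ/r) = 2.678 km/s.
Transfer-orbit speed at the same r (vis-viva, a = a_t): v_t = √[μ(2/r − 1/a_t)] = 1.280 km/s.
Δv₂ = |v_t − v_c| = |1.280 − 2.678| = 1.398 km/s.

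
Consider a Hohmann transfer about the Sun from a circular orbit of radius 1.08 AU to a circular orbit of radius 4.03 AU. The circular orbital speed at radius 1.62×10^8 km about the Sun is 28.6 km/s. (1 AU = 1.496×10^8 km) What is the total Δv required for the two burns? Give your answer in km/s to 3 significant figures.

From the circular-orbit relation v² = μ/r at r = 1.62×10^8 km: μ = v²r = (28.6)² × 1.62×10^8 = 1.32510×10^11 km³/s².
In km: r₁ = 1.08 × 1.496×10^8 = 1.61568×10^8 km; r₂ = 4.03 × 1.496×10^8 = 6.02888×10^8 km.
Transfer-ellipse semi-major axis a_t = (r₁ + r₂)/2 = (1.61568×10^8 + 6.02888×10^8)/2 = 3.82228×10^8 km.
Circular speed at r₁: v₁ = √(μ/r₁) = √(1.32510×10^11/1.61568×10^8) = 28.638 km/s.
Transfer-orbit speed at r₁ (vis-viva equation): v_p = √[μ(2/r₁ − 1/a_t)] = 35.967 km/s.
First burn Δv₁ = |v_p − v₁| = 7.329 km/s.
Circular speed at r₂: v₂ = √(μ/r₂) = 14.8254 km/s.
Transfer-orbit speed at r₂: v_a = √[μ(2/r₂ − 1/a_t)] = 9.63877 km/s.
Second burn Δv₂ = |v₂ − v_a| = 5.187 km/s.
Δv = Δv₁ + Δv₂ = 7.329 + 5.187 = 12.52 km/s.

Δv = 12.5 km/s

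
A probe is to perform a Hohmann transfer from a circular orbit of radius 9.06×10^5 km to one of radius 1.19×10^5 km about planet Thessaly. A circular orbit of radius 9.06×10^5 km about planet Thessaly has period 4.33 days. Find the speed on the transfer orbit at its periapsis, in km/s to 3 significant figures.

v = 55.8 km/s

From Kepler's third law T² = 4π²r³/μ at r = 9.06×10^5 km, T = 4.33 days = 4.33 × 86400 s = 3.74112×10^5 s: μ = 4π²r³/T² = 2.09769×10^8 km³/s².
The Hohmann ellipse has a_t = (r₁ + r₂)/2 = 5.125×10^5 km.
The periapsis of the transfer ellipse is at r = 1.190×10^5 km.
From the vis-viva equation, v = √[μ(2/r − 1/a_t)] = 55.82 km/s.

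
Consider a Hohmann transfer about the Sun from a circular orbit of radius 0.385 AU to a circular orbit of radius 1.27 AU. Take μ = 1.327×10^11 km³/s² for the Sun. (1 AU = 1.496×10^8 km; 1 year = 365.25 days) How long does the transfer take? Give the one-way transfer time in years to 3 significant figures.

t = 0.376 years

In km: r₁ = 0.385 × 1.496×10^8 = 5.7596×10^7 km; r₂ = 1.27 × 1.496×10^8 = 1.89992×10^8 km.
The Hohmann ellipse has a_t = (r₁ + r₂)/2 = 1.23794×10^8 km.
Transfer time t = π√(a_t³/μ) = π√((1.23794×10^8)³ / 1.327×10^11) = 1.188×10^7 s.
Converting: 1.188×10^7 s ÷ 3.15576×10^7 s/year (365.25 × 86400) = 0.376 years.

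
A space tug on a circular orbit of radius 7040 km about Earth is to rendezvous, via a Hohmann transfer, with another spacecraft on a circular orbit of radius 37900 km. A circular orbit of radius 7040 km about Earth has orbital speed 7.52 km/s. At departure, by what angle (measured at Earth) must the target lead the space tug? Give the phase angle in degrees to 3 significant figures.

From the circular-orbit relation v² = μ/r at r = 7040 km: μ = v²r = (7.52)² × 7040 = 3.98115×10^5 km³/s².
Semi-major axis of the transfer orbit: a_t = (7040 + 37900)/2 = 22470 km.
The half-period of the transfer ellipse is t = π√(a_t³/μ) = 16770 s.
The target's mean motion on its circular orbit is ω₂ = √(μ/r₂³) = 8.552×10^-5 rad/s.
Angle swept by the target during transfer: ω₂·t = 1.4342 rad = 82.17°.
The space tug traverses 180° on the transfer ellipse, so the target must lead by 180° − 82.17° = 97.8°.

φ = 97.8°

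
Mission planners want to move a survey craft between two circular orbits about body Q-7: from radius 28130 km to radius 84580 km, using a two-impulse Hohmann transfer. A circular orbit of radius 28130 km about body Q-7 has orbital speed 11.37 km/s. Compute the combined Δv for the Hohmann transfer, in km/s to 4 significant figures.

Δv = 4.484 km/s

From the circular-orbit relation v² = μ/r at r = 28130 km: μ = v²r = (11.37)² × 28130 = 3.63656×10^6 km³/s².
Semi-major axis of the transfer orbit: a_t = (28130 + 84580)/2 = 56355 km.
At r₁ the circular-orbit speed is v₁ = √(μ/r₁) = 11.3700 km/s.
On the transfer ellipse at r₁, v² = μ(2/r − 1/a) gives v_p = √[μ(2/r₁ − 1/a_t)] = 13.9293 km/s.
First burn Δv₁ = |v_p − v₁| = 2.5593 km/s.
Circular speed at r₂: v₂ = √(μ/r₂) = 6.5571 km/s.
Transfer-orbit speed at r₂: v_a = √[μ(2/r₂ − 1/a_t)] = 4.6327 km/s.
Second burn Δv₂ = |v₂ − v_a| = 1.9244 km/s.
Δv = Δv₁ + Δv₂ = 2.5593 + 1.9244 = 4.484 km/s.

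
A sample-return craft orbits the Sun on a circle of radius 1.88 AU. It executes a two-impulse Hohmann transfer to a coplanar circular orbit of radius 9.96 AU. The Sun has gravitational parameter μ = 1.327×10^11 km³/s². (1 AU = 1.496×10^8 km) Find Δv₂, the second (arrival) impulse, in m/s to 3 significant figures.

Δv₂ = 4120 m/s

In km: r₁ = 1.88 × 1.496×10^8 = 2.81248×10^8 km; r₂ = 9.96 × 1.496×10^8 = 1.490016×10^9 km.
The Hohmann ellipse has a_t = (r₁ + r₂)/2 = 8.85632×10^8 km.
Circular speed at r = 1.490016×10^9 km: v_c = √(μ/r) = 9.437 km/s.
Transfer-orbit speed at the same r (vis-viva, a = a_t): v_t = √[μ(2/r − 1/a_t)] = 5.318 km/s.
Δv₂ = |v_t − v_c| = |5.318 − 9.437| = 4.119 km/s.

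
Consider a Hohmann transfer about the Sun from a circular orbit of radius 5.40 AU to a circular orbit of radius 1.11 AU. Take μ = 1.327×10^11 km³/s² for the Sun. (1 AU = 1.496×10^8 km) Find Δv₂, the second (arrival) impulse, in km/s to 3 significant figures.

Δv₂ = 8.14 km/s

In km: r₁ = 5.40 × 1.496×10^8 = 8.0784×10^8 km; r₂ = 1.11 × 1.496×10^8 = 1.66056×10^8 km.
The Hohmann ellipse has a_t = (r₁ + r₂)/2 = 4.86948×10^8 km.
Circular speed at r = 1.66056×10^8 km: v_c = √(μ/r) = 28.269 km/s.
Transfer-orbit speed at the same r (vis-viva, a = a_t): v_t = √[μ(2/r − 1/a_t)] = 36.411 km/s.
Δv₂ = |v_t − v_c| = |36.411 − 28.269| = 8.142 km/s.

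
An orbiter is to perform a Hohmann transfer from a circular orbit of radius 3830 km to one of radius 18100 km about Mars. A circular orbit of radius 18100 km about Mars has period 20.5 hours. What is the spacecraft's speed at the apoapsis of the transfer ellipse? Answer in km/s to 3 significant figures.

From Kepler's third law T² = 4π²r³/μ at r = 18100 km, T = 20.5 hours = 20.5 × 3600 s = 73800 s: μ = 4π²r³/T² = 42981.6 km³/s².
Semi-major axis of the transfer orbit: a_t = (3830 + 18100)/2 = 10965 km.
At apoapsis, r = 18100 km.
Vis-viva: v = √[μ(2/r − 1/a_t)] = √[42981.6 × (2/18100 − 1/10965)] = 0.9107 km/s.

v = 0.911 km/s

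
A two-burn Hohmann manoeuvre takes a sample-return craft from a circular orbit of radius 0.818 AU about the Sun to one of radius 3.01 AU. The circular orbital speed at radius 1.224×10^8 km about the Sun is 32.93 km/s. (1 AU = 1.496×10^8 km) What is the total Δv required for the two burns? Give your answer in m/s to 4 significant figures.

Δv = 14310 m/s

From the circular-orbit relation v² = μ/r at r = 1.224×10^8 km: μ = v²r = (32.93)² × 1.224×10^8 = 1.32729×10^11 km³/s².
In km: r₁ = 0.818 × 1.496×10^8 = 1.223728×10^8 km; r₂ = 3.01 × 1.496×10^8 = 4.50296×10^8 km.
The Hohmann ellipse has a_t = (r₁ + r₂)/2 = 2.863344×10^8 km.
Circular speed at r₁: v₁ = √(μ/r₁) = √(1.32729×10^11/1.223728×10^8) = 32.93366 km/s.
On the transfer ellipse at r₁, vis-viva equation gives v_p = √[μ(2/r₁ − 1/a_t)] = 41.30021 km/s.
First burn Δv₁ = |v_p − v₁| = 8.367 km/s.
At r₂, v₂ = √(μ/r₂) = 17.169 km/s.
Transfer-orbit speed at r₂: v_a = √[μ(2/r₂ − 1/a_t)] = 11.224 km/s.
Second burn Δv₂ = |v₂ − v_a| = 5.945 km/s.
Δv = Δv₁ + Δv₂ = 8.367 + 5.945 = 14.31 km/s.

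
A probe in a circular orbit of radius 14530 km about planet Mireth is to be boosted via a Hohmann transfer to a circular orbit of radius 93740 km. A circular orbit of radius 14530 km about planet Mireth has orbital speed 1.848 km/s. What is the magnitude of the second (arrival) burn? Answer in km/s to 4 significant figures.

Δv₂ = 0.3506 km/s

From the circular-orbit relation v² = μ/r at r = 14530 km: μ = v²r = (1.848)² × 14530 = 49621.5 km³/s².
The Hohmann ellipse has a_t = (r₁ + r₂)/2 = 54135 km.
On the circular orbit at r = 93740 km, v_c = √(μ/r) = 0.72757 km/s.
Transfer-orbit speed at the same r (vis-viva, a = a_t): v_t = √[μ(2/r − 1/a_t)] = 0.37693 km/s.
Δv₂ = |v_t − v_c| = |0.37693 − 0.72757| = 0.3506 km/s.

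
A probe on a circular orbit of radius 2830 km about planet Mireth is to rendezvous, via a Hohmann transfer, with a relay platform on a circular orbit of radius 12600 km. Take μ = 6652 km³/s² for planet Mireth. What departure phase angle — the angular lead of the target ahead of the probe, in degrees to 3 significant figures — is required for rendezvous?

φ = 93.8°

Semi-major axis of the transfer orbit: a_t = (2830 + 12600)/2 = 7715 km.
The half-period of the transfer ellipse is t = π√(a_t³/μ) = 26100 s.
The target's mean motion on its circular orbit is ω₂ = √(μ/r₂³) = 5.767×10^-5 rad/s.
Angle swept by the target during transfer: ω₂·t = 1.5052 rad = 86.24°.
Arrival is 180° from departure on the ellipse, so φ = 180° − 86.24° = 93.8°.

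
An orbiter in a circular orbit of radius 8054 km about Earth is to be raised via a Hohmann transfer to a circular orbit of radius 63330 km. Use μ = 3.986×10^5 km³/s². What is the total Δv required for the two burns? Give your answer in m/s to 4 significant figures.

Transfer-ellipse semi-major axis a_t = (r₁ + r₂)/2 = (8054 + 63330)/2 = 35692 km.
Circular speed at r₁: v₁ = √(μ/r₁) = √(3.986×10^5/8054) = 7.035 km/s.
Transfer-orbit speed at r₁ (v² = μ(2/r − 1/a)): v_p = √[μ(2/r₁ − 1/a_t)] = 9.371 km/s.
First burn Δv₁ = |v_p − v₁| = 2.336 km/s.
Circular speed at r₂: v₂ = √(μ/r₂) = 2.509 km/s.
Transfer-orbit speed at r₂: v_a = √[μ(2/r₂ − 1/a_t)] = 1.192 km/s.
Second burn Δv₂ = |v₂ − v_a| = 1.317 km/s.
Δv = Δv₁ + Δv₂ = 2.336 + 1.317 = 3.653 km/s.

Δv = 3653 m/s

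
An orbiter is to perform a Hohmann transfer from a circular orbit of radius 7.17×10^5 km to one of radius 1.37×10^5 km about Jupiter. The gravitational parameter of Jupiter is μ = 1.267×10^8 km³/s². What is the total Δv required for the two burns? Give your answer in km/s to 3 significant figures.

Δv = 14.8 km/s

Semi-major axis of the transfer orbit: a_t = (7.170×10^5 + 1.370×10^5)/2 = 4.270×10^5 km.
At r₁ the circular-orbit speed is v₁ = √(μ/r₁) = 13.2932 km/s.
On the transfer ellipse at r₁, vis-viva gives v_a = √[μ(2/r₁ − 1/a_t)] = 7.52965 km/s.
First burn Δv₁ = |v_a − v₁| = 5.764 km/s.
Circular speed at r₂: v₂ = √(μ/r₂) = 30.411 km/s.
Transfer-orbit speed at r₂: v_p = √[μ(2/r₂ − 1/a_t)] = 39.407 km/s.
Second burn Δv₂ = |v₂ − v_p| = 8.996 km/s.
Total Δv = Δv₁ + Δv₂ = 14.76 km/s.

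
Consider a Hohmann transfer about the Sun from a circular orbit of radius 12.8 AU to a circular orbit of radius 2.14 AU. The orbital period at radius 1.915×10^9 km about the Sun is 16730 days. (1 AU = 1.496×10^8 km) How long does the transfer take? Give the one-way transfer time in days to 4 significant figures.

From Kepler's third law T² = 4π²r³/μ at r = 1.915×10^9 km, T = 16730 days = 16730 × 86400 s = 1.445472×10^9 s: μ = 4π²r³/T² = 1.32693×10^11 km³/s².
In km: r₁ = 12.8 × 1.496×10^8 = 1.91488×10^9 km; r₂ = 2.14 × 1.496×10^8 = 3.20144×10^8 km.
Semi-major axis of the transfer orbit: a_t = (1.91488×10^9 + 3.20144×10^8)/2 = 1.117512×10^9 km.
Transfer time t = π√(a_t³/μ) = π√((1.117512×10^9)³ / 1.32693×10^11) = 3.222×10^8 s.
Converting: 3.222×10^8 s ÷ 86400 s/day = 3729 days.

t = 3729 days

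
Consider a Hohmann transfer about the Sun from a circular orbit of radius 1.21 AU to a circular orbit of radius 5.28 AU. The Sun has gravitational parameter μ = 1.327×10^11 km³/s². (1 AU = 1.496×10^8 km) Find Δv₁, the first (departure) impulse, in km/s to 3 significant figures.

In km: r₁ = 1.21 × 1.496×10^8 = 1.81016×10^8 km; r₂ = 5.28 × 1.496×10^8 = 7.89888×10^8 km.
The Hohmann ellipse has a_t = (r₁ + r₂)/2 = 4.85452×10^8 km.
On the circular orbit at r = 1.81016×10^8 km, v_c = √(μ/r) = 27.0755 km/s.
Transfer-orbit speed at the same r (vis-viva, a = a_t): v_t = √[μ(2/r − 1/a_t)] = 34.5372 km/s.
Δv₁ = |v_t − v_c| = |34.5372 − 27.0755| = 7.462 km/s.

Δv₁ = 7.46 km/s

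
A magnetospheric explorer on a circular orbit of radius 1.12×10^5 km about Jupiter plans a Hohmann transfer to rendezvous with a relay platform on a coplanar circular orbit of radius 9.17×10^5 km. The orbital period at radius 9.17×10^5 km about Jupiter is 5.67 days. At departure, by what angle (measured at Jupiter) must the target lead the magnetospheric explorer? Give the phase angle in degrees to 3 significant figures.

From Kepler's third law T² = 4π²r³/μ at r = 9.17×10^5 km, T = 5.67 days = 5.67 × 86400 s = 4.89888×10^5 s: μ = 4π²r³/T² = 1.26845×10^8 km³/s².
Transfer-ellipse semi-major axis a_t = (r₁ + r₂)/2 = (1.120×10^5 + 9.170×10^5)/2 = 5.145×10^5 km.
The half-period of the transfer ellipse is t = π√(a_t³/μ) = 1.0294×10^5 s.
Target angular speed ω₂ = √(μ/r₂³) = 1.2826×10^-5 rad/s.
Angle swept by the target during transfer: ω₂·t = 1.3203 rad = 75.65°.
The magnetospheric explorer traverses 180° on the transfer ellipse, so the target must lead by 180° − 75.65° = 104°.

φ = 104°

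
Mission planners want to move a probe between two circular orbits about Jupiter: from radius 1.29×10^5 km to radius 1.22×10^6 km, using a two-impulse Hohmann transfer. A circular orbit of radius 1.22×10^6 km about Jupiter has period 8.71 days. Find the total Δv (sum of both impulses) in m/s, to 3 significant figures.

From Kepler's third law T² = 4π²r³/μ at r = 1.22×10^6 km, T = 8.71 days = 8.71 × 86400 s = 7.52544×10^5 s: μ = 4π²r³/T² = 1.26583×10^8 km³/s².
The Hohmann ellipse has a_t = (r₁ + r₂)/2 = 6.745×10^5 km.
At r₁ the circular-orbit speed is v₁ = √(μ/r₁) = 31.325 km/s.
On the transfer ellipse at r₁, vis-viva equation gives v_p = √[μ(2/r₁ − 1/a_t)] = 42.129 km/s.
First burn Δv₁ = |v_p − v₁| = 10.804 km/s.
At r₂, v₂ = √(μ/r₂) = 10.1861 km/s.
Transfer-orbit speed at r₂: v_a = √[μ(2/r₂ − 1/a_t)] = 4.45463 km/s.
Second burn Δv₂ = |v₂ − v_a| = 5.7315 km/s.
Total Δv = Δv₁ + Δv₂ = 16.54 km/s.

Δv = 16500 m/s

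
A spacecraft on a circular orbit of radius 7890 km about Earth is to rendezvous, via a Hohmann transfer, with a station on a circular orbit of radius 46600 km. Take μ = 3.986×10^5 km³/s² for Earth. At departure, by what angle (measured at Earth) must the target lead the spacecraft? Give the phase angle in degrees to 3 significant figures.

φ = 99.5°

Transfer-ellipse semi-major axis a_t = (r₁ + r₂)/2 = (7890 + 46600)/2 = 27245 km.
The half-period of the transfer ellipse is t = π√(a_t³/μ) = 22377 s.
The target's mean motion on its circular orbit is ω₂ = √(μ/r₂³) = 6.2761×10^-5 rad/s.
Angle swept by the target during transfer: ω₂·t = 1.4044 rad = 80.47°.
The spacecraft traverses 180° on the transfer ellipse, so the target must lead by 180° − 80.47° = 99.5°.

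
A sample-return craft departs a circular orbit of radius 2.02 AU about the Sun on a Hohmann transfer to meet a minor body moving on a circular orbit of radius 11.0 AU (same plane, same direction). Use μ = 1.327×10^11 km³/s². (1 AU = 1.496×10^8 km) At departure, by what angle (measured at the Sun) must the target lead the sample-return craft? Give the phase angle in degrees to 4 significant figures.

In km: r₁ = 2.02 × 1.496×10^8 = 3.02192×10^8 km; r₂ = 11.0 × 1.496×10^8 = 1.6456×10^9 km.
Transfer-ellipse semi-major axis a_t = (r₁ + r₂)/2 = (3.02192×10^8 + 1.6456×10^9)/2 = 9.73896×10^8 km.
Transfer time t = π√(a_t³/μ) = 2.621×10^8 s.
Target angular speed ω₂ = √(μ/r₂³) = 5.457×10^-9 rad/s.
Angle swept by the target during transfer: ω₂·t = 1.4303 rad = 81.95°.
Arrival is 180° from departure on the ellipse, so φ = 180° − 81.95° = 98.05°.

φ = 98.05°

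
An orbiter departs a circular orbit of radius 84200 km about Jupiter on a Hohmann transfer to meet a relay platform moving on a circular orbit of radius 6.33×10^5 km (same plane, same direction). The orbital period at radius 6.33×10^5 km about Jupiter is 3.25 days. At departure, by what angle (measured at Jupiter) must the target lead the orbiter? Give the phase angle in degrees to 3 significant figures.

φ = 103°

From Kepler's third law T² = 4π²r³/μ at r = 6.33×10^5 km, T = 3.25 days = 3.25 × 86400 s = 2.808×10^5 s: μ = 4π²r³/T² = 1.26992×10^8 km³/s².
Semi-major axis of the transfer orbit: a_t = (84200 + 6.330×10^5)/2 = 3.586×10^5 km.
The half-period of the transfer ellipse is t = π√(a_t³/μ) = 59866 s.
Target angular speed ω₂ = √(μ/r₂³) = 2.2376×10^-5 rad/s.
Angle swept by the target during transfer: ω₂·t = 1.3396 rad = 76.75°.
The orbiter traverses 180° on the transfer ellipse, so the target must lead by 180° − 76.75° = 103°.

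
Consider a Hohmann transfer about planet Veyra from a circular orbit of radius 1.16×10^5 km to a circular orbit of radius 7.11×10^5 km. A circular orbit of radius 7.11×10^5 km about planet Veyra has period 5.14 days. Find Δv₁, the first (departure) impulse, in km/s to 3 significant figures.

Δv₁ = 7.75 km/s

From Kepler's third law T² = 4π²r³/μ at r = 7.11×10^5 km, T = 5.14 days = 5.14 × 86400 s = 4.44096×10^5 s: μ = 4π²r³/T² = 7.19474×10^7 km³/s².
The Hohmann ellipse has a_t = (r₁ + r₂)/2 = 4.135×10^5 km.
On the circular orbit at r = 1.160×10^5 km, v_c = √(μ/r) = 24.905 km/s.
Vis-viva on the transfer ellipse at r = 1.160×10^5 km gives v_t = √[μ(2/r − 1/a_t)] = 32.657 km/s.
Δv₁ = |v_t − v_c| = |32.657 − 24.905| = 7.752 km/s.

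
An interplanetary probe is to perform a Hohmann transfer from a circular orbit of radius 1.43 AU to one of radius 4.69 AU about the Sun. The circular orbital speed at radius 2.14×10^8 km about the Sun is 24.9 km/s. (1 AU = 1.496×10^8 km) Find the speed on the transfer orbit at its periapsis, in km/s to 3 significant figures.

v = 30.8 km/s

From the circular-orbit relation v² = μ/r at r = 2.14×10^8 km: μ = v²r = (24.9)² × 2.14×10^8 = 1.32682×10^11 km³/s².
In km: r₁ = 1.43 × 1.496×10^8 = 2.13928×10^8 km; r₂ = 4.69 × 1.496×10^8 = 7.01624×10^8 km.
Semi-major axis of the transfer orbit: a_t = (2.13928×10^8 + 7.01624×10^8)/2 = 4.57776×10^8 km.
At periapsis, r = 2.13928×10^8 km.
Vis-viva: v = √[μ(2/r − 1/a_t)] = √[1.32682×10^11 × (2/2.13928×10^8 − 1/4.57776×10^8)] = 30.83 km/s.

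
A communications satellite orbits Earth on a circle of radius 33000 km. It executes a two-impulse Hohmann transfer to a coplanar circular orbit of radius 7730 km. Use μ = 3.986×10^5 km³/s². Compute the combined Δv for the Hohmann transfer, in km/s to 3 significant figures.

Semi-major axis of the transfer orbit: a_t = (33000 + 7730)/2 = 20365 km.
Circular speed at r₁: v₁ = √(μ/r₁) = √(3.986×10^5/33000) = 3.475 km/s.
On the transfer ellipse at r₁, v² = μ(2/r − 1/a) gives v_a = √[μ(2/r₁ − 1/a_t)] = 2.141 km/s.
First burn Δv₁ = |v_a − v₁| = 1.334 km/s.
At r₂, v₂ = √(μ/r₂) = 7.181 km/s.
Transfer-orbit speed at r₂: v_p = √[μ(2/r₂ − 1/a_t)] = 9.141 km/s.
Second burn Δv₂ = |v₂ − v_p| = 1.960 km/s.
Total Δv = Δv₁ + Δv₂ = 3.294 km/s.

Δv = 3.29 km/s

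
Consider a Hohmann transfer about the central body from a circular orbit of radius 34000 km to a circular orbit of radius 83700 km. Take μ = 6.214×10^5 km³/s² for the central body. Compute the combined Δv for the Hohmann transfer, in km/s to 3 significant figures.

Δv = 1.48 km/s

The Hohmann ellipse has a_t = (r₁ + r₂)/2 = 58850 km.
At r₁ the circular-orbit speed is v₁ = √(μ/r₁) = 4.2751 km/s.
On the transfer ellipse at r₁, vis-viva equation gives v_p = √[μ(2/r₁ − 1/a_t)] = 5.0984 km/s.
First burn Δv₁ = |v_p − v₁| = 0.8233 km/s.
At r₂, v₂ = √(μ/r₂) = 2.7247 km/s.
Transfer-orbit speed at r₂: v_a = √[μ(2/r₂ − 1/a_t)] = 2.0710 km/s.
Second burn Δv₂ = |v₂ − v_a| = 0.6537 km/s.
Total Δv = Δv₁ + Δv₂ = 1.477 km/s.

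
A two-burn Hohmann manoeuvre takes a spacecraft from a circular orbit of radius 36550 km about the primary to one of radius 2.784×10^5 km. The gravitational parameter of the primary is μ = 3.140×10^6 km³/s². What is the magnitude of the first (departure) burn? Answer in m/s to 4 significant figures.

Transfer-ellipse semi-major axis a_t = (r₁ + r₂)/2 = (36550 + 2.784×10^5)/2 = 1.57475×10^5 km.
Circular speed at r = 36550 km: v_c = √(μ/r) = 9.2687 km/s.
Transfer-orbit speed at the same r (vis-viva, a = a_t): v_t = √[μ(2/r − 1/a_t)] = 12.324 km/s.
Δv₁ = |v_t − v_c| = |12.324 − 9.2687| = 3.055 km/s.

Δv₁ = 3055 m/s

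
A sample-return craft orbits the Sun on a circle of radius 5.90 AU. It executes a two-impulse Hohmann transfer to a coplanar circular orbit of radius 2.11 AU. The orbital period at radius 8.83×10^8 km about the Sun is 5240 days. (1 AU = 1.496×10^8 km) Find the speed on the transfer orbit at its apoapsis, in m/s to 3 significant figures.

v = 8900 m/s

From Kepler's third law T² = 4π²r³/μ at r = 8.83×10^8 km, T = 5240 days = 5240 × 86400 s = 4.52736×10^8 s: μ = 4π²r³/T² = 1.32603×10^11 km³/s².
In km: r₁ = 5.90 × 1.496×10^8 = 8.8264×10^8 km; r₂ = 2.11 × 1.496×10^8 = 3.15656×10^8 km.
Semi-major axis of the transfer orbit: a_t = (8.8264×10^8 + 3.15656×10^8)/2 = 5.99148×10^8 km.
The apoapsis of the transfer ellipse is at r = 8.8264×10^8 km.
From the vis-viva equation, v = √[μ(2/r − 1/a_t)] = 8.897 km/s.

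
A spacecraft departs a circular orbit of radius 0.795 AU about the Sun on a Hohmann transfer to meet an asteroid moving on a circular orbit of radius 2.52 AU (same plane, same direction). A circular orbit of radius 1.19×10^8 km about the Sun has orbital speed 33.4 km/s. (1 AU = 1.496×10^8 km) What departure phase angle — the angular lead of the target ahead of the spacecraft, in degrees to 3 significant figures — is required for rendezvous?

From the circular-orbit relation v² = μ/r at r = 1.19×10^8 km: μ = v²r = (33.4)² × 1.19×10^8 = 1.32752×10^11 km³/s².
In km: r₁ = 0.795 × 1.496×10^8 = 1.18932×10^8 km; r₂ = 2.52 × 1.496×10^8 = 3.76992×10^8 km.
Transfer-ellipse semi-major axis a_t = (r₁ + r₂)/2 = (1.18932×10^8 + 3.76992×10^8)/2 = 2.47962×10^8 km.
Transfer time t = π√(a_t³/μ) = 3.3667×10^7 s.
The target's mean motion on its circular orbit is ω₂ = √(μ/r₂³) = 4.9776×10^-8 rad/s.
Angle swept by the target during transfer: ω₂·t = 1.6758 rad = 96.02°.
Arrival is 180° from departure on the ellipse, so φ = 180° − 96.02° = 84.0°.

φ = 84.0°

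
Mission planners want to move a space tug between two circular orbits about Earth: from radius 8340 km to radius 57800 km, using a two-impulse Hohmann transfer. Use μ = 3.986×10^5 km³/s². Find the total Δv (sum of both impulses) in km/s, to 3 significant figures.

The Hohmann ellipse has a_t = (r₁ + r₂)/2 = 33070 km.
Circular speed at r₁: v₁ = √(μ/r₁) = √(3.986×10^5/8340) = 6.9133 km/s.
Transfer-orbit speed at r₁ (v² = μ(2/r − 1/a)): v_p = √[μ(2/r₁ − 1/a_t)] = 9.1397 km/s.
First burn Δv₁ = |v_p − v₁| = 2.2264 km/s.
At r₂, v₂ = √(μ/r₂) = 2.6261 km/s.
Transfer-orbit speed at r₂: v_a = √[μ(2/r₂ − 1/a_t)] = 1.3188 km/s.
Second burn Δv₂ = |v₂ − v_a| = 1.3073 km/s.
Δv = Δv₁ + Δv₂ = 2.2264 + 1.3073 = 3.534 km/s.

Δv = 3.53 km/s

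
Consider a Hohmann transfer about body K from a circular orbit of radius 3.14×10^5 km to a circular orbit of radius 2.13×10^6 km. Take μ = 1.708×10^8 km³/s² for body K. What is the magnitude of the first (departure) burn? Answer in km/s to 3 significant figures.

The Hohmann ellipse has a_t = (r₁ + r₂)/2 = 1.222×10^6 km.
On the circular orbit at r = 3.140×10^5 km, v_c = √(μ/r) = 23.323 km/s.
Transfer-orbit speed at the same r (vis-viva, a = a_t): v_t = √[μ(2/r − 1/a_t)] = 30.792 km/s.
Δv₁ = |v_t − v_c| = |30.792 − 23.323| = 7.469 km/s.

Δv₁ = 7.47 km/s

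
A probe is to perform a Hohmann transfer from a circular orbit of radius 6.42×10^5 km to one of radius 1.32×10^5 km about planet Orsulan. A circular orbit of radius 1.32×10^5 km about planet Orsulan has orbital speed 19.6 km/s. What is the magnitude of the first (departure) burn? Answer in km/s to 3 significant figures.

From the circular-orbit relation v² = μ/r at r = 1.32×10^5 km: μ = v²r = (19.6)² × 1.32×10^5 = 5.07091×10^7 km³/s².
The Hohmann ellipse has a_t = (r₁ + r₂)/2 = 3.870×10^5 km.
Circular speed at r = 6.420×10^5 km: v_c = √(μ/r) = 8.887 km/s.
Transfer-orbit speed at the same r (vis-viva, a = a_t): v_t = √[μ(2/r − 1/a_t)] = 5.190 km/s.
Δv₁ = |v_t − v_c| = |5.190 − 8.887| = 3.697 km/s.

Δv₁ = 3.70 km/s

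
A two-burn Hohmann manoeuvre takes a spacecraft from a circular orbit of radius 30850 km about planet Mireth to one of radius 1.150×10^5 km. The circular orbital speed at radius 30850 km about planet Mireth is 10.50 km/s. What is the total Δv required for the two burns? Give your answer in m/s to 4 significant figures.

From the circular-orbit relation v² = μ/r at r = 30850 km: μ = v²r = (10.50)² × 30850 = 3.40121×10^6 km³/s².
Transfer-ellipse semi-major axis a_t = (r₁ + r₂)/2 = (30850 + 1.150×10^5)/2 = 72925 km.
Circular speed at r₁: v₁ = √(μ/r₁) = √(3.40121×10^6/30850) = 10.500 km/s.
On the transfer ellipse at r₁, vis-viva gives v_p = √[μ(2/r₁ − 1/a_t)] = 13.186 km/s.
First burn Δv₁ = |v_p − v₁| = 2.686 km/s.
At r₂, v₂ = √(μ/r₂) = 5.438 km/s.
Transfer-orbit speed at r₂: v_a = √[μ(2/r₂ − 1/a_t)] = 3.537 km/s.
Second burn Δv₂ = |v₂ − v_a| = 1.901 km/s.
Total Δv = Δv₁ + Δv₂ = 4.587 km/s.

Δv = 4587 m/s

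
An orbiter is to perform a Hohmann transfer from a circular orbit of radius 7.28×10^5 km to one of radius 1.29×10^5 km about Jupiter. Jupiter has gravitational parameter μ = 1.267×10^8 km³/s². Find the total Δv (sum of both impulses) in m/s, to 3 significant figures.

The Hohmann ellipse has a_t = (r₁ + r₂)/2 = 4.285×10^5 km.
At r₁ the circular-orbit speed is v₁ = √(μ/r₁) = 13.192 km/s.
On the transfer ellipse at r₁, vis-viva equation gives v_a = √[μ(2/r₁ − 1/a_t)] = 7.2384 km/s.
First burn Δv₁ = |v_a − v₁| = 5.954 km/s.
Circular speed at r₂: v₂ = √(μ/r₂) = 31.34 km/s.
Transfer-orbit speed at r₂: v_p = √[μ(2/r₂ − 1/a_t)] = 40.85 km/s.
Second burn Δv₂ = |v₂ − v_p| = 9.510 km/s.
Δv = Δv₁ + Δv₂ = 5.954 + 9.510 = 15.46 km/s.

Δv = 15500 m/s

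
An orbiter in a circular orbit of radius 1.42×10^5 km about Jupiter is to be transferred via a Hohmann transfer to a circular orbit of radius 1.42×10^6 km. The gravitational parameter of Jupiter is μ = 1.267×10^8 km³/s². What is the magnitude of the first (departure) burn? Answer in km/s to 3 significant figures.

The Hohmann ellipse has a_t = (r₁ + r₂)/2 = 7.810×10^5 km.
Circular speed at r = 1.420×10^5 km: v_c = √(μ/r) = 29.87 km/s.
Transfer-orbit speed at the same r (vis-viva, a = a_t): v_t = √[μ(2/r − 1/a_t)] = 40.28 km/s.
Δv₁ = |v_t − v_c| = |40.28 − 29.87| = 10.41 km/s.

Δv₁ = 10.4 km/s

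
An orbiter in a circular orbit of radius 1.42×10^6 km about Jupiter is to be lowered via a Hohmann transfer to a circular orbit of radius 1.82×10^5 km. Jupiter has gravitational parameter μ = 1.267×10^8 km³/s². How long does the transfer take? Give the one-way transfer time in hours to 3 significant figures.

Semi-major axis of the transfer orbit: a_t = (1.420×10^6 + 1.820×10^5)/2 = 8.010×10^5 km.
By Kepler's third law the transfer-orbit period is T = 2π√(a_t³/μ), so t = T/2 = 2.001×10^5 s.
Converting: 2.001×10^5 s ÷ 3600 s/hour = 55.6 hours.

t = 55.6 hours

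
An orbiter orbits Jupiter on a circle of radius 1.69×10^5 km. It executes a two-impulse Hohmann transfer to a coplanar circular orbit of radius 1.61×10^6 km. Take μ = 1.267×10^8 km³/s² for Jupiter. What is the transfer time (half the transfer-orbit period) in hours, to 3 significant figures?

t = 65.0 hours

Transfer-ellipse semi-major axis a_t = (r₁ + r₂)/2 = (1.690×10^5 + 1.610×10^6)/2 = 8.895×10^5 km.
By Kepler's third law the transfer-orbit period is T = 2π√(a_t³/μ), so t = T/2 = 2.341×10^5 s.
Converting: 2.341×10^5 s ÷ 3600 s/hour = 65.0 hours.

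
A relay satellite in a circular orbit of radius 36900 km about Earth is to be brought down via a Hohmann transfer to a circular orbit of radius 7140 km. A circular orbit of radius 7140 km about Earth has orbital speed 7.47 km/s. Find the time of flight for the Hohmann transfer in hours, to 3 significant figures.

From the circular-orbit relation v² = μ/r at r = 7140 km: μ = v²r = (7.47)² × 7140 = 3.98418×10^5 km³/s².
Semi-major axis of the transfer orbit: a_t = (36900 + 7140)/2 = 22020 km.
Half the transfer-orbit period gives t = π√(a_t³/μ) = 16260 s.
Converting: 16260 s ÷ 3600 s/hour = 4.52 hours.

t = 4.52 hours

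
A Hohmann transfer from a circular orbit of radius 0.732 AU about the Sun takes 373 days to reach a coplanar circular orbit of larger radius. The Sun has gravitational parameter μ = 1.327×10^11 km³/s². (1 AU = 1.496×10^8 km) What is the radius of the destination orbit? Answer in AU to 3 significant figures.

In km: r₁ = 0.732 × 1.496×10^8 = 1.095072×10^8 km.
Transfer time t = 373 days = 3.22272×10^7 s, and t = π√(a_t³/μ).
So a_t = (μ t²/π²)^(1/3) = (1.327×10^11 × (3.22272×10^7)² / π²)^(1/3) = 2.4081×10^8 km.
Since a_t = (r₁ + r₂)/2, r₂ = 2a_t − r₁ = 2×2.4081×10^8 − 1.095072×10^8 = 3.721128×10^8 km.
In AU: r₂ = 3.721128×10^8 / 1.496×10^8 = 2.49 AU.

r₂ = 2.49 AU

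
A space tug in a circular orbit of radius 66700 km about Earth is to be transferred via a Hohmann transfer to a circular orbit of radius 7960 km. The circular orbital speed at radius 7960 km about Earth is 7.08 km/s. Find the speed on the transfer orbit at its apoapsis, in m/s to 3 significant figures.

v = 1130 m/s

From the circular-orbit relation v² = μ/r at r = 7960 km: μ = v²r = (7.08)² × 7960 = 3.99006×10^5 km³/s².
Transfer-ellipse semi-major axis a_t = (r₁ + r₂)/2 = (66700 + 7960)/2 = 37330 km.
At apoapsis, r = 66700 km.
Applying v² = μ(2/r − 1/a_t): v = 1.129 km/s.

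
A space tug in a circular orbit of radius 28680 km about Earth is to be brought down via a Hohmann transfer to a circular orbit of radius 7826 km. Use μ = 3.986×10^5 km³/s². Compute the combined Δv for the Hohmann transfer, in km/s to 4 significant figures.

Δv = 3.096 km/s

Semi-major axis of the transfer orbit: a_t = (28680 + 7826)/2 = 18253 km.
Circular speed at r₁: v₁ = √(μ/r₁) = √(3.986×10^5/28680) = 3.728 km/s.
Transfer-orbit speed at r₁ (vis-viva): v_a = √[μ(2/r₁ − 1/a_t)] = 2.441 km/s.
First burn Δv₁ = |v_a − v₁| = 1.287 km/s.
Circular speed at r₂: v₂ = √(μ/r₂) = 7.137 km/s.
Transfer-orbit speed at r₂: v_p = √[μ(2/r₂ − 1/a_t)] = 8.946 km/s.
Second burn Δv₂ = |v₂ − v_p| = 1.809 km/s.
Total Δv = Δv₁ + Δv₂ = 3.096 km/s.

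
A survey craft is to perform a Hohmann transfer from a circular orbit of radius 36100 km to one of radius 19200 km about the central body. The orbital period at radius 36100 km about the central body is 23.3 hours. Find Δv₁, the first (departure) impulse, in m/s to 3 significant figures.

Δv₁ = 451 m/s

From Kepler's third law T² = 4π²r³/μ at r = 36100 km, T = 23.3 hours = 23.3 × 3600 s = 83880 s: μ = 4π²r³/T² = 2.63976×10^5 km³/s².
Semi-major axis of the transfer orbit: a_t = (36100 + 19200)/2 = 27650 km.
On the circular orbit at r = 36100 km, v_c = √(μ/r) = 2.70414 km/s.
Vis-viva on the transfer ellipse at r = 36100 km gives v_t = √[μ(2/r − 1/a_t)] = 2.25337 km/s.
Δv₁ = |v_t − v_c| = |2.25337 − 2.70414| = 0.4508 km/s.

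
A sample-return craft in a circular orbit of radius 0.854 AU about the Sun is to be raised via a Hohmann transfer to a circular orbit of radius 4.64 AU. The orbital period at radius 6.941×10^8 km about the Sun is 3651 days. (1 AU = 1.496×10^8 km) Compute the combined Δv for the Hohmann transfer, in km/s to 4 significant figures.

Δv = 15.77 km/s

From Kepler's third law T² = 4π²r³/μ at r = 6.941×10^8 km, T = 3651 days = 3651 × 86400 s = 3.154464×10^8 s: μ = 4π²r³/T² = 1.32671×10^11 km³/s².
In km: r₁ = 0.854 × 1.496×10^8 = 1.277584×10^8 km; r₂ = 4.64 × 1.496×10^8 = 6.94144×10^8 km.
The Hohmann ellipse has a_t = (r₁ + r₂)/2 = 4.109512×10^8 km.
Circular speed at r₁: v₁ = √(μ/r₁) = √(1.32671×10^11/1.277584×10^8) = 32.225 km/s.
Transfer-orbit speed at r₁ (vis-viva equation): v_p = √[μ(2/r₁ − 1/a_t)] = 41.882 km/s.
First burn Δv₁ = |v_p − v₁| = 9.657 km/s.
At r₂, v₂ = √(μ/r₂) = 13.825 km/s.
Transfer-orbit speed at r₂: v_a = √[μ(2/r₂ − 1/a_t)] = 7.7084 km/s.
Second burn Δv₂ = |v₂ − v_a| = 6.117 km/s.
Δv = Δv₁ + Δv₂ = 9.657 + 6.117 = 15.77 km/s.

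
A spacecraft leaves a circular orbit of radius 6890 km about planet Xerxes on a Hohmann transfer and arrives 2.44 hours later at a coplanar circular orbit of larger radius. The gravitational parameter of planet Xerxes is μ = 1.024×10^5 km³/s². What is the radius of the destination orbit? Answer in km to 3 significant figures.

Transfer time t = 2.44 hours = 8784 s, and t = π√(a_t³/μ).
So a_t = (μ t²/π²)^(1/3) = (1.024×10^5 × (8784)² / π²)^(1/3) = 9285.3 km.
Since a_t = (r₁ + r₂)/2, r₂ = 2a_t − r₁ = 2×9285.3 − 6890 = 11680.6 km.

r₂ = 11700 km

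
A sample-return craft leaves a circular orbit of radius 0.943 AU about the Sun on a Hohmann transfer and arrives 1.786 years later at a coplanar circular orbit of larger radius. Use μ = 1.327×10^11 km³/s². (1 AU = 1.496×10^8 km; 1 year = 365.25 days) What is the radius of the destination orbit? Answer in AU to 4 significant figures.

In km: r₁ = 0.943 × 1.496×10^8 = 1.410728×10^8 km.
Transfer time t = 1.786 years × 365.25 × 86400 s = 5.63618736×10^7 s, and t = π√(a_t³/μ).
So a_t = (μ t²/π²)^(1/3) = (1.327×10^11 × (5.63618736×10^7)² / π²)^(1/3) = 3.4955×10^8 km.
Since a_t = (r₁ + r₂)/2, r₂ = 2a_t − r₁ = 2×3.4955×10^8 − 1.410728×10^8 = 5.580272×10^8 km.
In AU: r₂ = 5.580272×10^8 / 1.496×10^8 = 3.730 AU.

r₂ = 3.730 AU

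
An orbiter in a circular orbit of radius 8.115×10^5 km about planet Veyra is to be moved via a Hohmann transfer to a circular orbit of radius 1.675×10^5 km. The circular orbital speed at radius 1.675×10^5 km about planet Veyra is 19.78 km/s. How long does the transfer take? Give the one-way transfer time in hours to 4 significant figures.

t = 36.92 hours

From the circular-orbit relation v² = μ/r at r = 1.675×10^5 km: μ = v²r = (19.78)² × 1.675×10^5 = 6.55341×10^7 km³/s².
Semi-major axis of the transfer orbit: a_t = (8.115×10^5 + 1.675×10^5)/2 = 4.895×10^5 km.
Transfer time t = π√(a_t³/μ) = π√((4.895×10^5)³ / 6.55341×10^7) = 1.329×10^5 s.
Converting: 1.329×10^5 s ÷ 3600 s/hour = 36.92 hours.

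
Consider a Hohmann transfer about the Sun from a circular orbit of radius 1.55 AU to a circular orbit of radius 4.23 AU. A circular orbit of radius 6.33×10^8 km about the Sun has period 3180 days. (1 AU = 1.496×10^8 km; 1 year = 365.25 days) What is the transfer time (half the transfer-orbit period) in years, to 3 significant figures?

t = 2.46 years

From Kepler's third law T² = 4π²r³/μ at r = 6.33×10^8 km, T = 3180 days = 3180 × 86400 s = 2.74752×10^8 s: μ = 4π²r³/T² = 1.32644×10^11 km³/s².
In km: r₁ = 1.55 × 1.496×10^8 = 2.3188×10^8 km; r₂ = 4.23 × 1.496×10^8 = 6.32808×10^8 km.
Semi-major axis of the transfer orbit: a_t = (2.3188×10^8 + 6.32808×10^8)/2 = 4.32344×10^8 km.
Half the transfer-orbit period gives t = π√(a_t³/μ) = 7.754×10^7 s.
Converting: 7.754×10^7 s ÷ 3.15576×10^7 s/year (365.25 × 86400) = 2.46 years.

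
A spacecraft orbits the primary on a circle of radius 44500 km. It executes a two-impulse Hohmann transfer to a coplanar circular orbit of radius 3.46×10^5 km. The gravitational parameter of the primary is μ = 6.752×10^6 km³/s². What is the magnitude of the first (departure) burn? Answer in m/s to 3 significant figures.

Δv₁ = 4080 m/s

Transfer-ellipse semi-major axis a_t = (r₁ + r₂)/2 = (44500 + 3.460×10^5)/2 = 1.9525×10^5 km.
Circular speed at r = 44500 km: v_c = √(μ/r) = 12.32 km/s.
Vis-viva on the transfer ellipse at r = 44500 km gives v_t = √[μ(2/r − 1/a_t)] = 16.40 km/s.
Δv₁ = |v_t − v_c| = |16.40 − 12.32| = 4.080 km/s.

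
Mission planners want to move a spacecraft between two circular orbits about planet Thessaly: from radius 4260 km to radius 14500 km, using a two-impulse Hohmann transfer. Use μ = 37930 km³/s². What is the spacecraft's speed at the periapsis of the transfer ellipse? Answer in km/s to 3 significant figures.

v = 3.71 km/s

Transfer-ellipse semi-major axis a_t = (r₁ + r₂)/2 = (4260 + 14500)/2 = 9380 km.
At periapsis, r = 4260 km.
Vis-viva: v = √[μ(2/r − 1/a_t)] = √[37930 × (2/4260 − 1/9380)] = 3.710 km/s.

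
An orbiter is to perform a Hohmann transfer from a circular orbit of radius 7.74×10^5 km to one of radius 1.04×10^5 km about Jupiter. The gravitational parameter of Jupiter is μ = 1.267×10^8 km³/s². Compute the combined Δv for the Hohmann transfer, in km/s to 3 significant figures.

Δv = 18.0 km/s

Transfer-ellipse semi-major axis a_t = (r₁ + r₂)/2 = (7.740×10^5 + 1.040×10^5)/2 = 4.390×10^5 km.
Circular speed at r₁: v₁ = √(μ/r₁) = √(1.267×10^8/7.740×10^5) = 12.794 km/s.
On the transfer ellipse at r₁, vis-viva equation gives v_a = √[μ(2/r₁ − 1/a_t)] = 6.2273 km/s.
First burn Δv₁ = |v_a − v₁| = 6.567 km/s.
Circular speed at r₂: v₂ = √(μ/r₂) = 34.904 km/s.
Transfer-orbit speed at r₂: v_p = √[μ(2/r₂ − 1/a_t)] = 46.346 km/s.
Second burn Δv₂ = |v₂ − v_p| = 11.44 km/s.
Total Δv = Δv₁ + Δv₂ = 18.01 km/s.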